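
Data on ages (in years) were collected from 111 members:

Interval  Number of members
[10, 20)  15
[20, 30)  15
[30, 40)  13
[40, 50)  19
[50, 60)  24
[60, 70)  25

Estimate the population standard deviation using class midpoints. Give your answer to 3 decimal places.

Midpoints: 15, 25, 35, 45, 55, 65
n = 111, Σfm = 4855, mean = 43.7387
Σfm² = 245375
Σf(m − x̄)² = Σfm² − (Σfm)²/n = 245375 − 4855²/111 = 33023.4234
Population variance = 33023.4234 / 111 = 297.5083
Standard deviation = √297.5083 = 17.2484

17.248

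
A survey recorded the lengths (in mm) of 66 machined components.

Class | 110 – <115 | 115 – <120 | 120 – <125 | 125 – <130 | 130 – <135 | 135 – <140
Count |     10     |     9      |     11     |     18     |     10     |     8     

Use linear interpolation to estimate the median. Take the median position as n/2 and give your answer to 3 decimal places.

Cumulative frequencies: 10, 19, 30, 48, 58, 66
n = 66; position = n/2 = 33.
This falls in the class 125 – <130: L = 125, F = 30, f = 18, h = 5.
Median ≈ 125 + ((33 − 30) / 18) × 5 = 125.8333

125.833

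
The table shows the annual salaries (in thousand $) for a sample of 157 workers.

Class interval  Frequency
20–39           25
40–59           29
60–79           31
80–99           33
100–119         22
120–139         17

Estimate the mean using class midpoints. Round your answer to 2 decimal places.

Midpoints: 29.5, 49.5, 69.5, 89.5, 109.5, 129.5
Σfm = 25×29.5 + 29×49.5 + 31×69.5 + 33×89.5 + 22×109.5 + 17×129.5 = 11891.5
n = Σf = 157
Mean = 11891.5 / 157 = 75.7420

75.74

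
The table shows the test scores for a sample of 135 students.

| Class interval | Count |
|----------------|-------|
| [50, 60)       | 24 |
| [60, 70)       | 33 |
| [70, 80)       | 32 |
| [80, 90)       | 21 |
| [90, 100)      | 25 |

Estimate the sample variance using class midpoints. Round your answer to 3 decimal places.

186.014

Midpoints: 55, 65, 75, 85, 95
n = 135, Σfm = 10025, mean = 74.2593
Σfm² = 769375
Σf(m − x̄)² = Σfm² − (Σfm)²/n = 769375 − 10025²/135 = 24925.9259
Sample variance = 24925.9259 / 134 = 186.0144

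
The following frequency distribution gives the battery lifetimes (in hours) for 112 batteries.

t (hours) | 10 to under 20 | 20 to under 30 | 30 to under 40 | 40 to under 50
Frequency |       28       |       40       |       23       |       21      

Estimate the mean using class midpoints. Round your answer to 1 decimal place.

Midpoints: 15, 25, 35, 45
Σfm = 28×15 + 40×25 + 23×35 + 21×45 = 3170
n = Σf = 112
Mean = 3170 / 112 = 28.3036

28.3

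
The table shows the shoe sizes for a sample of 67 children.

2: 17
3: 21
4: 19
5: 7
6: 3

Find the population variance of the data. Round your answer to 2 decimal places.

1.22

Values: 2, 3, 4, 5, 6
n = 67, Σfx = 226, mean = 3.3731
Σfx² = 844
Σf(x − x̄)² = Σfx² − (Σfx)²/n = 844 − 226²/67 = 81.6716
Population variance = 81.6716 / 67 = 1.2190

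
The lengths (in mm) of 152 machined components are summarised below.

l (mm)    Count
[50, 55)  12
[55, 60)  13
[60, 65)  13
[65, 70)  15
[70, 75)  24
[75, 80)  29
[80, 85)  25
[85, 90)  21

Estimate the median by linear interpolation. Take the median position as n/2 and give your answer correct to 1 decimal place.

74.8

Cumulative frequencies: 12, 25, 38, 53, 77, 106, 131, 152
n = 152; position = n/2 = 76.
This falls in the class [70, 75): L = 70, F = 53, f = 24, h = 5.
Median ≈ 70 + ((76 − 53) / 24) × 5 = 74.7917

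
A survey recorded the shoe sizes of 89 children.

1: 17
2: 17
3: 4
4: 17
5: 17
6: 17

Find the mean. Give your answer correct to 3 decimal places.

Values: 1, 2, 3, 4, 5, 6
Σfx = 17×1 + 17×2 + 4×3 + 17×4 + 17×5 + 17×6 = 318
n = Σf = 89
Mean = 318 / 89 = 3.5730

3.573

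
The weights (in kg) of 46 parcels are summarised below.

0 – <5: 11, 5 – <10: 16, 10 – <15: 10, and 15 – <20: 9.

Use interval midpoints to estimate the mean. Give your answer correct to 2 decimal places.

9.35

Midpoints: 2.5, 7.5, 12.5, 17.5
Σfm = 11×2.5 + 16×7.5 + 10×12.5 + 9×17.5 = 430
n = Σf = 46
Mean = 430 / 46 = 9.3478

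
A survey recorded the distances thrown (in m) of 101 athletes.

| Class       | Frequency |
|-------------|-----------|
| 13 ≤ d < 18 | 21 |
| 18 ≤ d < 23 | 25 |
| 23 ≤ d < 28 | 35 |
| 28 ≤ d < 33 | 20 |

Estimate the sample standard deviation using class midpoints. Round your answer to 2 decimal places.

Midpoints: 15.5, 20.5, 25.5, 30.5
n = 101, Σfm = 2340.5, mean = 23.1733
Σfm² = 56915.25
Σf(m − x̄)² = Σfm² − (Σfm)²/n = 56915.25 − 2340.5²/101 = 2678.2178
Sample variance = 2678.2178 / 100 = 26.7822
Standard deviation = √26.7822 = 5.1752

5.18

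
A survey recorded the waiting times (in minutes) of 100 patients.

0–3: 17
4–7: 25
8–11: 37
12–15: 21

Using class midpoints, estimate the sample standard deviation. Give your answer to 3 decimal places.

4.011

Midpoints: 1.5, 5.5, 9.5, 13.5
n = 100, Σfm = 798, mean = 7.9800
Σfm² = 7961
Σf(m − x̄)² = Σfm² − (Σfm)²/n = 7961 − 798²/100 = 1592.9600
Sample variance = 1592.9600 / 99 = 16.0905
Standard deviation = √16.0905 = 4.0113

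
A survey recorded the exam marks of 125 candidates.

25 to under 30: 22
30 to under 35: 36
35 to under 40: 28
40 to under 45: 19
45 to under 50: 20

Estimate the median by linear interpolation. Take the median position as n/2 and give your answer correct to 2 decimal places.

35.80

Cumulative frequencies: 22, 58, 86, 105, 125
n = 125; position = n/2 = 62.5.
This falls in the class 35 to under 40: L = 35, F = 58, f = 28, h = 5.
Median ≈ 35 + ((62.5 − 58) / 28) × 5 = 35.8036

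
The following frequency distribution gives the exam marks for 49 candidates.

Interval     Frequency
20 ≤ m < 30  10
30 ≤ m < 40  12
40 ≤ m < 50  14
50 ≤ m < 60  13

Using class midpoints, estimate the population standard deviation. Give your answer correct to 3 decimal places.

Midpoints: 25, 35, 45, 55
n = 49, Σfm = 2015, mean = 41.1224
Σfm² = 88625
Σf(m − x̄)² = Σfm² − (Σfm)²/n = 88625 − 2015²/49 = 5763.2653
Population variance = 5763.2653 / 49 = 117.6177
Standard deviation = √117.6177 = 10.8452

10.845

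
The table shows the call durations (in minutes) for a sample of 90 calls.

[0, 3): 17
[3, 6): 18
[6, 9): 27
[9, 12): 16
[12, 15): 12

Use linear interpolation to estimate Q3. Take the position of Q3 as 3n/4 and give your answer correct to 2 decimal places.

10.03

Cumulative frequencies: 17, 35, 62, 78, 90
n = 90; position = 3n/4 = 67.5.
This falls in the class [9, 12): L = 9, F = 62, f = 16, h = 3.
Upper quartile ≈ 9 + ((67.5 − 62) / 16) × 3 = 10.0312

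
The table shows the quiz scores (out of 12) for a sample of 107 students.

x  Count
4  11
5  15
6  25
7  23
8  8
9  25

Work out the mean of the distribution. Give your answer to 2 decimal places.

6.72

Values: 4, 5, 6, 7, 8, 9
Σfx = 11×4 + 15×5 + 25×6 + 23×7 + 8×8 + 25×9 = 719
n = Σf = 107
Mean = 719 / 107 = 6.7196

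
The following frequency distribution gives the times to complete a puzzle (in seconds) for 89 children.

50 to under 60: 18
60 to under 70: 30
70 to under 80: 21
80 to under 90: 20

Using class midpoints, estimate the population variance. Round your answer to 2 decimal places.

110.36

Midpoints: 55, 65, 75, 85
n = 89, Σfm = 6215, mean = 69.8315
Σfm² = 443825
Σf(m − x̄)² = Σfm² − (Σfm)²/n = 443825 − 6215²/89 = 9822.4719
Population variance = 9822.4719 / 89 = 110.3649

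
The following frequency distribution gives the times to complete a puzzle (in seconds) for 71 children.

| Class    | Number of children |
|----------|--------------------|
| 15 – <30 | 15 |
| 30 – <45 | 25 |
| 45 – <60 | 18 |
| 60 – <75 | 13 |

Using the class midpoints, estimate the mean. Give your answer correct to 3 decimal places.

Midpoints: 22.5, 37.5, 52.5, 67.5
Σfm = 15×22.5 + 25×37.5 + 18×52.5 + 13×67.5 = 3097.5
n = Σf = 71
Mean = 3097.5 / 71 = 43.6268

43.627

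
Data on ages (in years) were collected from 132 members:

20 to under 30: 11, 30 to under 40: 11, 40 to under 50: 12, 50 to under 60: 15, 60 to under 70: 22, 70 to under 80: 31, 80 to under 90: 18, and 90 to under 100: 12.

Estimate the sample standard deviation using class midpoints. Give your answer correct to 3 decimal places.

Midpoints: 25, 35, 45, 55, 65, 75, 85, 95
n = 132, Σfm = 8450, mean = 64.0152
Σfm² = 595700
Σf(m − x̄)² = Σfm² − (Σfm)²/n = 595700 − 8450²/132 = 54771.9697
Sample variance = 54771.9697 / 131 = 418.1066
Standard deviation = √418.1066 = 20.4477

20.448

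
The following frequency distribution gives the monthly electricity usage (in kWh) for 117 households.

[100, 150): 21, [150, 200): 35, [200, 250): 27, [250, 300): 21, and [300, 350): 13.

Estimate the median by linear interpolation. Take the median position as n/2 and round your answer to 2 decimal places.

204.63

Cumulative frequencies: 21, 56, 83, 104, 117
n = 117; position = n/2 = 58.5.
This falls in the class [200, 250): L = 200, F = 56, f = 27, h = 50.
Median ≈ 200 + ((58.5 − 56) / 27) × 50 = 204.6296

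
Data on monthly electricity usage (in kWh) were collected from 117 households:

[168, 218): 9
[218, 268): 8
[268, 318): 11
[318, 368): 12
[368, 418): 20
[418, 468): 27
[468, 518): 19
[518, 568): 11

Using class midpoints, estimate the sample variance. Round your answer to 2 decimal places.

10212.57

Midpoints: 193, 243, 293, 343, 393, 443, 493, 543
n = 117, Σfm = 46181, mean = 394.7094
Σfm² = 19412733
Σf(m − x̄)² = Σfm² − (Σfm)²/n = 19412733 − 46181²/117 = 1184658.1197
Sample variance = 1184658.1197 / 116 = 10212.5700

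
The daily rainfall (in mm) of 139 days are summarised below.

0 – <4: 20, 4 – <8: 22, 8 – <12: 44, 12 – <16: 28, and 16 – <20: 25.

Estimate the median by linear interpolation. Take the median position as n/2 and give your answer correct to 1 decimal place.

Cumulative frequencies: 20, 42, 86, 114, 139
n = 139; position = n/2 = 69.5.
This falls in the class 8 – <12: L = 8, F = 42, f = 44, h = 4.
Median ≈ 8 + ((69.5 − 42) / 44) × 4 = 10.5000

10.5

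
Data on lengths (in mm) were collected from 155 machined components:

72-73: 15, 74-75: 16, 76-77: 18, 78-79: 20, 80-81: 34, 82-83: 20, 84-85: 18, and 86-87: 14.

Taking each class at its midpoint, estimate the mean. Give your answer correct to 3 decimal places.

79.648

Midpoints: 72.5, 74.5, 76.5, 78.5, 80.5, 82.5, 84.5, 86.5
Σfm = 15×72.5 + 16×74.5 + 18×76.5 + 20×78.5 + 34×80.5 + 20×82.5 + 18×84.5 + 14×86.5 = 12345.5
n = Σf = 155
Mean = 12345.5 / 155 = 79.6484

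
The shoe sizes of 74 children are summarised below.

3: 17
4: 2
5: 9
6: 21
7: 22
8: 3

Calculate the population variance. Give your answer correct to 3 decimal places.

Values: 3, 4, 5, 6, 7, 8
n = 74, Σfx = 408, mean = 5.5135
Σfx² = 2436
Σf(x − x̄)² = Σfx² − (Σfx)²/n = 2436 − 408²/74 = 186.4865
Population variance = 186.4865 / 74 = 2.5201

2.520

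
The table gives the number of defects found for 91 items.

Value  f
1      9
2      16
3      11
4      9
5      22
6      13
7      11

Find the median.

Cumulative frequencies: 9, 25, 36, 45, 67, 80, 91
n = 91, so the median is the value in position (n+1)/2 = 46.
Position 46 falls at value 5.

5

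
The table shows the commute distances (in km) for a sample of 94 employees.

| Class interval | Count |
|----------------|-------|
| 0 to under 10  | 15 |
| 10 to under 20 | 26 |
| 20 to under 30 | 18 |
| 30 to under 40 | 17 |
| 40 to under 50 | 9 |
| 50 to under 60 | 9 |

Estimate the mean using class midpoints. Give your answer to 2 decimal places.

Midpoints: 5, 15, 25, 35, 45, 55
Σfm = 15×5 + 26×15 + 18×25 + 17×35 + 9×45 + 9×55 = 2410
n = Σf = 94
Mean = 2410 / 94 = 25.6383

25.64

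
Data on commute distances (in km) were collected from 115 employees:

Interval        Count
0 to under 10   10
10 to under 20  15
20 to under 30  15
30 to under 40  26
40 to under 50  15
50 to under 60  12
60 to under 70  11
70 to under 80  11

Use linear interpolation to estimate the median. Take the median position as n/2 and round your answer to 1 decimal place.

36.7

Cumulative frequencies: 10, 25, 40, 66, 81, 93, 104, 115
n = 115; position = n/2 = 57.5.
This falls in the class 30 to under 40: L = 30, F = 40, f = 26, h = 10.
Median ≈ 30 + ((57.5 − 40) / 26) × 10 = 36.7308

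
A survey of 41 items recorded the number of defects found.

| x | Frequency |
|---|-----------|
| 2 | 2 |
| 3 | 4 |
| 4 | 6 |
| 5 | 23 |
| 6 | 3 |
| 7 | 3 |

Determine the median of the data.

Cumulative frequencies: 2, 6, 12, 35, 38, 41
n = 41, so the median is the value in position (n+1)/2 = 21.
Position 21 falls at value 5.

5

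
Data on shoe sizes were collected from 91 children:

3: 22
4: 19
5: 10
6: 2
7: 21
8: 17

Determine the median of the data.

5

Cumulative frequencies: 22, 41, 51, 53, 74, 91
n = 91, so the median is the value in position (n+1)/2 = 46.
Position 46 falls at value 5.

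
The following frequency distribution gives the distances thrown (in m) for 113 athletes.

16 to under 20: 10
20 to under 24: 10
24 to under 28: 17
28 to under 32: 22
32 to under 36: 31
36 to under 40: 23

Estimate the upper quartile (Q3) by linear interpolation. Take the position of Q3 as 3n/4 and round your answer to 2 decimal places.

35.32

Cumulative frequencies: 10, 20, 37, 59, 90, 113
n = 113; position = 3n/4 = 84.75.
This falls in the class 32 to under 36: L = 32, F = 59, f = 31, h = 4.
Upper quartile ≈ 32 + ((84.75 − 59) / 31) × 4 = 35.3226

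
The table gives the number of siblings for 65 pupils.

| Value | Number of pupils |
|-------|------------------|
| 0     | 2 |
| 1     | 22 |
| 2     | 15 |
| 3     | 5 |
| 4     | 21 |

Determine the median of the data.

Cumulative frequencies: 2, 24, 39, 44, 65
n = 65, so the median is the value in position (n+1)/2 = 33.
Position 33 falls at value 2.

2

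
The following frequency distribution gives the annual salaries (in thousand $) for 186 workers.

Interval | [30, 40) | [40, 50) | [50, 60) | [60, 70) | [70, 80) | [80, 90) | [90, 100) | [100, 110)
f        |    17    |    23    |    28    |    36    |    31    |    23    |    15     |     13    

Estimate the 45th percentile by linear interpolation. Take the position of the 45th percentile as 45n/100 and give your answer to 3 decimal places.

64.361

Cumulative frequencies: 17, 40, 68, 104, 135, 158, 173, 186
n = 186; position = 45n/100 = 83.7.
This falls in the class [60, 70): L = 60, F = 68, f = 36, h = 10.
45th percentile ≈ 60 + ((83.7 − 68) / 36) × 10 = 64.3611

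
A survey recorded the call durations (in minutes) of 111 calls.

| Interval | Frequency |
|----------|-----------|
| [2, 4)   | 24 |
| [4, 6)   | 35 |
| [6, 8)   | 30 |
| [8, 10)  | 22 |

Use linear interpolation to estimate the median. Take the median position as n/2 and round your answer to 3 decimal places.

Cumulative frequencies: 24, 59, 89, 111
n = 111; position = n/2 = 55.5.
This falls in the class [4, 6): L = 4, F = 24, f = 35, h = 2.
Median ≈ 4 + ((55.5 − 24) / 35) × 2 = 5.8000

5.800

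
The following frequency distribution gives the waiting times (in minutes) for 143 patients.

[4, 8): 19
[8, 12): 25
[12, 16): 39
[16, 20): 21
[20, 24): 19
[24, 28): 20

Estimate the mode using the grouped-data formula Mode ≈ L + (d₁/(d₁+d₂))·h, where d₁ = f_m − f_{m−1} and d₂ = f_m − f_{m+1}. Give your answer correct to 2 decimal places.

Modal class: [12, 16) (highest frequency 39).
d₁ = 39 − 25 = 14, d₂ = 39 − 21 = 18
Mode ≈ 12 + (14/(14+18)) × 4 = 12 + 1.7500 = 13.7500

13.75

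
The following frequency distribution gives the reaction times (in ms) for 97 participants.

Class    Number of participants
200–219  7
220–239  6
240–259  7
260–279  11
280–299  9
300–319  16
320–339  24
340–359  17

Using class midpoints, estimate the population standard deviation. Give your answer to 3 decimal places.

Midpoints: 209.5, 229.5, 249.5, 269.5, 289.5, 309.5, 329.5, 349.5
n = 97, Σfm = 28961.5, mean = 298.5722
Σfm² = 8827114.25
Σf(m − x̄)² = Σfm² − (Σfm)²/n = 8827114.25 − 28961.5²/97 = 180016.4948
Population variance = 180016.4948 / 97 = 1855.8402
Standard deviation = √1855.8402 = 43.0795

43.079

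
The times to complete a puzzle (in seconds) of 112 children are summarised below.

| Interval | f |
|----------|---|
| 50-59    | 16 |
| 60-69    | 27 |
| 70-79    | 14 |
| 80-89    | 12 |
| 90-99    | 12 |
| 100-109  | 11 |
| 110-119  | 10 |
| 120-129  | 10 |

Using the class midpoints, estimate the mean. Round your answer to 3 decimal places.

83.429

Midpoints: 54.5, 64.5, 74.5, 84.5, 94.5, 104.5, 114.5, 124.5
Σfm = 16×54.5 + 27×64.5 + 14×74.5 + 12×84.5 + 12×94.5 + 11×104.5 + 10×114.5 + 10×124.5 = 9344
n = Σf = 112
Mean = 9344 / 112 = 83.4286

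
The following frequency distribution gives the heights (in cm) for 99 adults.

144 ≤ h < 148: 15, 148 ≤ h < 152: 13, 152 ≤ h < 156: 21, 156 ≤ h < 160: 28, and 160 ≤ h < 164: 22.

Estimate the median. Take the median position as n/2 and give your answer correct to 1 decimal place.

156.1

Cumulative frequencies: 15, 28, 49, 77, 99
n = 99; position = n/2 = 49.5.
This falls in the class 156 ≤ h < 160: L = 156, F = 49, f = 28, h = 4.
Median ≈ 156 + ((49.5 − 49) / 28) × 4 = 156.0714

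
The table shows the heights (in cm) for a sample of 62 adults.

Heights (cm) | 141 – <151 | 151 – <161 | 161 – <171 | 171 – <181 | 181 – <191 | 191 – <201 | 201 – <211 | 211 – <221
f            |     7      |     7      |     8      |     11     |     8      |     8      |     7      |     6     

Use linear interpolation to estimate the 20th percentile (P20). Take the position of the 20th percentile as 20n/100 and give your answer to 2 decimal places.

158.71

Cumulative frequencies: 7, 14, 22, 33, 41, 49, 56, 62
n = 62; position = 20n/100 = 12.4.
This falls in the class 151 – <161: L = 151, F = 7, f = 7, h = 10.
20th percentile ≈ 151 + ((12.4 − 7) / 7) × 10 = 158.7143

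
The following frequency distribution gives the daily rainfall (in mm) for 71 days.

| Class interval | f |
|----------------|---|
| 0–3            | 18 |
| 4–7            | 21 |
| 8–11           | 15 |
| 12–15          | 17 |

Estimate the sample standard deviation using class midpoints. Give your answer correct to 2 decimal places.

4.47

Midpoints: 1.5, 5.5, 9.5, 13.5
n = 71, Σfm = 514.5, mean = 7.2465
Σfm² = 5127.75
Σf(m − x̄)² = Σfm² − (Σfm)²/n = 5127.75 − 514.5²/71 = 1399.4366
Sample variance = 1399.4366 / 70 = 19.9920
Standard deviation = √19.9920 = 4.4712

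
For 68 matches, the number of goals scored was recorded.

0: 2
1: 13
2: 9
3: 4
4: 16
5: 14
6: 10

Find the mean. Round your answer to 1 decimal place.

Values: 0, 1, 2, 3, 4, 5, 6
Σfx = 2×0 + 13×1 + 9×2 + 4×3 + 16×4 + 14×5 + 10×6 = 237
n = Σf = 68
Mean = 237 / 68 = 3.4853

3.5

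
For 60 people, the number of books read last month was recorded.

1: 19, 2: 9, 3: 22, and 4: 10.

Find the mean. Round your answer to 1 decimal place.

Values: 1, 2, 3, 4
Σfx = 19×1 + 9×2 + 22×3 + 10×4 = 143
n = Σf = 60
Mean = 143 / 60 = 2.3833

2.4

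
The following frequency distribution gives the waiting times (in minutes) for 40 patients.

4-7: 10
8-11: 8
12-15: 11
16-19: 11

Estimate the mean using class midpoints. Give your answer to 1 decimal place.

11.8

Midpoints: 5.5, 9.5, 13.5, 17.5
Σfm = 10×5.5 + 8×9.5 + 11×13.5 + 11×17.5 = 472
n = Σf = 40
Mean = 472 / 40 = 11.8000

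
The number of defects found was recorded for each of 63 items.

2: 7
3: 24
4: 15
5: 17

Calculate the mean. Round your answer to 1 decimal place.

Values: 2, 3, 4, 5
Σfx = 7×2 + 24×3 + 15×4 + 17×5 = 231
n = Σf = 63
Mean = 231 / 63 = 3.6667

3.7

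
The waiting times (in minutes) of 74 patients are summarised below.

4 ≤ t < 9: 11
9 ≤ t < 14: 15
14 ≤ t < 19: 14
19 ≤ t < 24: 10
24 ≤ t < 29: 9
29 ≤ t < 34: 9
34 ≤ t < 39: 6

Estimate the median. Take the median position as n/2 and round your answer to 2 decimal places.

17.93

Cumulative frequencies: 11, 26, 40, 50, 59, 68, 74
n = 74; position = n/2 = 37.
This falls in the class 14 ≤ t < 19: L = 14, F = 26, f = 14, h = 5.
Median ≈ 14 + ((37 − 26) / 14) × 5 = 17.9286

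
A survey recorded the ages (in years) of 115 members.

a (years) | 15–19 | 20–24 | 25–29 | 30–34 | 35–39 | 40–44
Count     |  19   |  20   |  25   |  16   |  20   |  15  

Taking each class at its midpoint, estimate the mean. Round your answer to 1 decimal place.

Midpoints: 17, 22, 27, 32, 37, 42
Σfm = 19×17 + 20×22 + 25×27 + 16×32 + 20×37 + 15×42 = 3320
n = Σf = 115
Mean = 3320 / 115 = 28.8696

28.9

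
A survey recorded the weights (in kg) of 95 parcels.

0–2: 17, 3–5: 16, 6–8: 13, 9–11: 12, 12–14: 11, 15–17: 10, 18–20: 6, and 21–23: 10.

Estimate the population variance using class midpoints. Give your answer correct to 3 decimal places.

Midpoints: 1, 4, 7, 10, 13, 16, 19, 22
n = 95, Σfm = 929, mean = 9.7789
Σfm² = 13535
Σf(m − x̄)² = Σfm² − (Σfm)²/n = 13535 − 929²/95 = 4450.3579
Population variance = 4450.3579 / 95 = 46.8459

46.846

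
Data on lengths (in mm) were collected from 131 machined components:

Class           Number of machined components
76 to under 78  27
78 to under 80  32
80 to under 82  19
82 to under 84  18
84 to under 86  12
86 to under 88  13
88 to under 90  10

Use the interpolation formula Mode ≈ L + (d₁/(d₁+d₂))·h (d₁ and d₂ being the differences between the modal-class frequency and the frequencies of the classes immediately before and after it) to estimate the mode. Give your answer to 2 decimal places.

Modal class: 78 to under 80 (highest frequency 32).
d₁ = 32 − 27 = 5, d₂ = 32 − 19 = 13
Mode ≈ 78 + (5/(5+13)) × 2 = 78 + 0.5556 = 78.5556

78.56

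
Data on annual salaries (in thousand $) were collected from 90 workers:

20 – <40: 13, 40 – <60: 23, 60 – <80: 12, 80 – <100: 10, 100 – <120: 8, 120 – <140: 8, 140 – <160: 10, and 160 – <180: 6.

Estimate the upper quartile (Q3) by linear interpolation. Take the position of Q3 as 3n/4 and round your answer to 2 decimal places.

Cumulative frequencies: 13, 36, 48, 58, 66, 74, 84, 90
n = 90; position = 3n/4 = 67.5.
This falls in the class 120 – <140: L = 120, F = 66, f = 8, h = 20.
Upper quartile ≈ 120 + ((67.5 − 66) / 8) × 20 = 123.7500

123.75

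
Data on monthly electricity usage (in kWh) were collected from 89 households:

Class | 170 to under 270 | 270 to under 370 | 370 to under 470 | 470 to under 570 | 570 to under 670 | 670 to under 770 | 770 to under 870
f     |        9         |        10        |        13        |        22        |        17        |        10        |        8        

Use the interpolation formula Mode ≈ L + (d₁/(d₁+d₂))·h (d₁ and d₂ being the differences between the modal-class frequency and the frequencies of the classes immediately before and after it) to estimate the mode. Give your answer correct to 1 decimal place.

Modal class: 470 to under 570 (highest frequency 22).
d₁ = 22 − 13 = 9, d₂ = 22 − 17 = 5
Mode ≈ 470 + (9/(9+5)) × 100 = 470 + 64.2857 = 534.2857

534.3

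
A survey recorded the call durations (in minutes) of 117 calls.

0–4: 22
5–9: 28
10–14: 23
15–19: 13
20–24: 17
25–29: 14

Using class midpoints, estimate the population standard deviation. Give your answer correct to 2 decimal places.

8.28

Midpoints: 2, 7, 12, 17, 22, 27
n = 117, Σfm = 1489, mean = 12.7265
Σfm² = 26963
Σf(m − x̄)² = Σfm² − (Σfm)²/n = 26963 − 1489²/117 = 8013.2479
Population variance = 8013.2479 / 117 = 68.4893
Standard deviation = √68.4893 = 8.2758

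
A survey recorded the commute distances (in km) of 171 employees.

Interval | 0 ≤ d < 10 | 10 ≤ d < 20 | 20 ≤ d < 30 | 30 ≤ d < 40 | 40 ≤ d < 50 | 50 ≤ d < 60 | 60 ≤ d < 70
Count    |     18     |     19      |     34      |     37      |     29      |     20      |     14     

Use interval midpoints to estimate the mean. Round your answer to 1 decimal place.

Midpoints: 5, 15, 25, 35, 45, 55, 65
Σfm = 18×5 + 19×15 + 34×25 + 37×35 + 29×45 + 20×55 + 14×65 = 5835
n = Σf = 171
Mean = 5835 / 171 = 34.1228

34.1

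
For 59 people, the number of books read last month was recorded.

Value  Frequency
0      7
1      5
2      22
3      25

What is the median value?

2

Cumulative frequencies: 7, 12, 34, 59
n = 59, so the median is the value in position (n+1)/2 = 30.
Position 30 falls at value 2.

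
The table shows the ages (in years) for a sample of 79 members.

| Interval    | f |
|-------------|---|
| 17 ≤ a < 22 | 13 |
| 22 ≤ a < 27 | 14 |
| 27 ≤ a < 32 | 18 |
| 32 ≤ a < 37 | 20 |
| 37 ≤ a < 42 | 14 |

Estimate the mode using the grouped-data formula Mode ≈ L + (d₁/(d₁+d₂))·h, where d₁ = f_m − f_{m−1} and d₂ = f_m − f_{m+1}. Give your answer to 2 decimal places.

Modal class: 32 ≤ a < 37 (highest frequency 20).
d₁ = 20 − 18 = 2, d₂ = 20 − 14 = 6
Mode ≈ 32 + (2/(2+6)) × 5 = 32 + 1.2500 = 33.2500

33.25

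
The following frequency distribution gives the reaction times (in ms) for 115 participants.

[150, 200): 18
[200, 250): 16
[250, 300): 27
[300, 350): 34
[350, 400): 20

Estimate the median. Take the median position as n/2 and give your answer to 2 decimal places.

Cumulative frequencies: 18, 34, 61, 95, 115
n = 115; position = n/2 = 57.5.
This falls in the class [250, 300): L = 250, F = 34, f = 27, h = 50.
Median ≈ 250 + ((57.5 − 34) / 27) × 50 = 293.5185

293.52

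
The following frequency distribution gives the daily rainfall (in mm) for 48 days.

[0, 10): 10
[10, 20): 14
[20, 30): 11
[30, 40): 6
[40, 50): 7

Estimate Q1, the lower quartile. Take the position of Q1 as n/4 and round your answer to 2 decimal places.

11.43

Cumulative frequencies: 10, 24, 35, 41, 48
n = 48; position = n/4 = 12.
This falls in the class [10, 20): L = 10, F = 10, f = 14, h = 10.
Lower quartile ≈ 10 + ((12 − 10) / 14) × 10 = 11.4286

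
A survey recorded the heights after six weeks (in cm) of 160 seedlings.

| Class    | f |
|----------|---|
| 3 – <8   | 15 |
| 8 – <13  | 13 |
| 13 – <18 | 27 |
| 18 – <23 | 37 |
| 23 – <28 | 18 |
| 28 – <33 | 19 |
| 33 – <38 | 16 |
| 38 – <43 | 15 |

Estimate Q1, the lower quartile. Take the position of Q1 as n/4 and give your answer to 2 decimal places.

Cumulative frequencies: 15, 28, 55, 92, 110, 129, 145, 160
n = 160; position = n/4 = 40.
This falls in the class 13 – <18: L = 13, F = 28, f = 27, h = 5.
Lower quartile ≈ 13 + ((40 − 28) / 27) × 5 = 15.2222

15.22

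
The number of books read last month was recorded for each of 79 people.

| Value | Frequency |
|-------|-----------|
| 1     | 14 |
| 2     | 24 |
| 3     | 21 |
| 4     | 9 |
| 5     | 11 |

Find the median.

Cumulative frequencies: 14, 38, 59, 68, 79
n = 79, so the median is the value in position (n+1)/2 = 40.
Position 40 falls at value 3.

3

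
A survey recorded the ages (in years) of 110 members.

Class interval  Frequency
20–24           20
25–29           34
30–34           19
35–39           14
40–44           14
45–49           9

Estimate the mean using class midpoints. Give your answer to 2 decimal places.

31.77

Midpoints: 22, 27, 32, 37, 42, 47
Σfm = 20×22 + 34×27 + 19×32 + 14×37 + 14×42 + 9×47 = 3495
n = Σf = 110
Mean = 3495 / 110 = 31.7727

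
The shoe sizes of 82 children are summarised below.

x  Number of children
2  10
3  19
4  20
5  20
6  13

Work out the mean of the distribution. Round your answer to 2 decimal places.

4.09

Values: 2, 3, 4, 5, 6
Σfx = 10×2 + 19×3 + 20×4 + 20×5 + 13×6 = 335
n = Σf = 82
Mean = 335 / 82 = 4.0854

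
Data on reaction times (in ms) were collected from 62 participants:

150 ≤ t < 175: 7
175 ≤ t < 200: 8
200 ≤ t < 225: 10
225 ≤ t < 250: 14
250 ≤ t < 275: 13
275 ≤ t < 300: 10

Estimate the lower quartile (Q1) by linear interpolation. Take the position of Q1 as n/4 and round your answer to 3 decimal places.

Cumulative frequencies: 7, 15, 25, 39, 52, 62
n = 62; position = n/4 = 15.5.
This falls in the class 200 ≤ t < 225: L = 200, F = 15, f = 10, h = 25.
Lower quartile ≈ 200 + ((15.5 − 15) / 10) × 25 = 201.2500

201.250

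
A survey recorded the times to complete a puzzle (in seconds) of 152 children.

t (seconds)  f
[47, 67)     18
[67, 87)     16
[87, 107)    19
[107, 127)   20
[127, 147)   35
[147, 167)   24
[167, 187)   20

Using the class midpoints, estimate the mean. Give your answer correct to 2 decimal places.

Midpoints: 57, 77, 97, 117, 137, 157, 177
Σfm = 18×57 + 16×77 + 19×97 + 20×117 + 35×137 + 24×157 + 20×177 = 18544
n = Σf = 152
Mean = 18544 / 152 = 122.0000

122.00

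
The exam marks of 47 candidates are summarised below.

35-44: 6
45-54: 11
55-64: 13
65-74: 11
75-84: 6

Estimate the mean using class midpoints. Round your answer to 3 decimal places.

59.500

Midpoints: 39.5, 49.5, 59.5, 69.5, 79.5
Σfm = 6×39.5 + 11×49.5 + 13×59.5 + 11×69.5 + 6×79.5 = 2796.5
n = Σf = 47
Mean = 2796.5 / 47 = 59.5000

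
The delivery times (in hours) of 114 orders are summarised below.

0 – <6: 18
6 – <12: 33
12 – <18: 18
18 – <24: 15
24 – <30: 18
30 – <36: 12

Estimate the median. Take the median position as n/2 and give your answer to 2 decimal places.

Cumulative frequencies: 18, 51, 69, 84, 102, 114
n = 114; position = n/2 = 57.
This falls in the class 12 – <18: L = 12, F = 51, f = 18, h = 6.
Median ≈ 12 + ((57 − 51) / 18) × 6 = 14.0000

14.00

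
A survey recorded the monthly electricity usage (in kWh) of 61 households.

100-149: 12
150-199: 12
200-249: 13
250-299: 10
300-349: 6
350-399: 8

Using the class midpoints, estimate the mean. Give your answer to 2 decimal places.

232.70

Midpoints: 124.5, 174.5, 224.5, 274.5, 324.5, 374.5
Σfm = 12×124.5 + 12×174.5 + 13×224.5 + 10×274.5 + 6×324.5 + 8×374.5 = 14194.5
n = Σf = 61
Mean = 14194.5 / 61 = 232.6967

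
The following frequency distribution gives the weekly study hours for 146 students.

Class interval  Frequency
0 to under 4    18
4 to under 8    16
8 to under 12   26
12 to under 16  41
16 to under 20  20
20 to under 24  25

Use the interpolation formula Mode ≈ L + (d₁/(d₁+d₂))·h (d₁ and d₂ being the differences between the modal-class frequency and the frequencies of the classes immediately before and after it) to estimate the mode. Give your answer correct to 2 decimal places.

13.67

Modal class: 12 to under 16 (highest frequency 41).
d₁ = 41 − 26 = 15, d₂ = 41 − 20 = 21
Mode ≈ 12 + (15/(15+21)) × 4 = 12 + 1.6667 = 13.6667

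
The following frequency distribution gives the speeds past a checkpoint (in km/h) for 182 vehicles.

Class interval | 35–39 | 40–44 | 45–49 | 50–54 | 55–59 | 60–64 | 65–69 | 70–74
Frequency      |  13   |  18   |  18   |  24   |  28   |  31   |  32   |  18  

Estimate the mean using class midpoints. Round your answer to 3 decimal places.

56.533

Midpoints: 37, 42, 47, 52, 57, 62, 67, 72
Σfm = 13×37 + 18×42 + 18×47 + 24×52 + 28×57 + 31×62 + 32×67 + 18×72 = 10289
n = Σf = 182
Mean = 10289 / 182 = 56.5330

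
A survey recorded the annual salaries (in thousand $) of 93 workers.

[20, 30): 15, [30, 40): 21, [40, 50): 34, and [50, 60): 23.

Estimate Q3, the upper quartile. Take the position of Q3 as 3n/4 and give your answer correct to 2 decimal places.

49.93

Cumulative frequencies: 15, 36, 70, 93
n = 93; position = 3n/4 = 69.75.
This falls in the class [40, 50): L = 40, F = 36, f = 34, h = 10.
Upper quartile ≈ 40 + ((69.75 − 36) / 34) × 10 = 49.9265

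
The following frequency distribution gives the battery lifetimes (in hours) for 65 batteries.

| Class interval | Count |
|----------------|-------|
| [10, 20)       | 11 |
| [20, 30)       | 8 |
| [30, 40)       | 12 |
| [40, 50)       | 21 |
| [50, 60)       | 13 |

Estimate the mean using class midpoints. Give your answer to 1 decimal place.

Midpoints: 15, 25, 35, 45, 55
Σfm = 11×15 + 8×25 + 12×35 + 21×45 + 13×55 = 2445
n = Σf = 65
Mean = 2445 / 65 = 37.6154

37.6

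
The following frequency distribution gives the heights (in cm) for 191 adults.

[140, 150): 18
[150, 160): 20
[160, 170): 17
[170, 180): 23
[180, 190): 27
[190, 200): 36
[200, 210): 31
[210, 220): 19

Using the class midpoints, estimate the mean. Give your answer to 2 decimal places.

Midpoints: 145, 155, 165, 175, 185, 195, 205, 215
Σfm = 18×145 + 20×155 + 17×165 + 23×175 + 27×185 + 36×195 + 31×205 + 19×215 = 34995
n = Σf = 191
Mean = 34995 / 191 = 183.2199

183.22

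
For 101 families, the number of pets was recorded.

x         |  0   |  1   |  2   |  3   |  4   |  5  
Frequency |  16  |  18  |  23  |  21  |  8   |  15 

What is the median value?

Cumulative frequencies: 16, 34, 57, 78, 86, 101
n = 101, so the median is the value in position (n+1)/2 = 51.
Position 51 falls at value 2.

2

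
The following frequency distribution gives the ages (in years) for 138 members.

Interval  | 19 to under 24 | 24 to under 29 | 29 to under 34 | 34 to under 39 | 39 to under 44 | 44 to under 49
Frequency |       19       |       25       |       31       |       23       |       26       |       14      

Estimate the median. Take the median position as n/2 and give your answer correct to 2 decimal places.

33.03

Cumulative frequencies: 19, 44, 75, 98, 124, 138
n = 138; position = n/2 = 69.
This falls in the class 29 to under 34: L = 29, F = 44, f = 31, h = 5.
Median ≈ 29 + ((69 − 44) / 31) × 5 = 33.0323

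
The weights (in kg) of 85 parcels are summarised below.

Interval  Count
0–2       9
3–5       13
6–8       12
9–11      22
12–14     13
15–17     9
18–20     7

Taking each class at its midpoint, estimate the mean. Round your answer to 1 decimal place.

9.5

Midpoints: 1, 4, 7, 10, 13, 16, 19
Σfm = 9×1 + 13×4 + 12×7 + 22×10 + 13×13 + 9×16 + 7×19 = 811
n = Σf = 85
Mean = 811 / 85 = 9.5412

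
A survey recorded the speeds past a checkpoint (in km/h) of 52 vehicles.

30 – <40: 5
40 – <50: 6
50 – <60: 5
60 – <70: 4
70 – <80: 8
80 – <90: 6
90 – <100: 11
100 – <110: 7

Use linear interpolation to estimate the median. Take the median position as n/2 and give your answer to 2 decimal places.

Cumulative frequencies: 5, 11, 16, 20, 28, 34, 45, 52
n = 52; position = n/2 = 26.
This falls in the class 70 – <80: L = 70, F = 20, f = 8, h = 10.
Median ≈ 70 + ((26 − 20) / 8) × 10 = 77.5000

77.50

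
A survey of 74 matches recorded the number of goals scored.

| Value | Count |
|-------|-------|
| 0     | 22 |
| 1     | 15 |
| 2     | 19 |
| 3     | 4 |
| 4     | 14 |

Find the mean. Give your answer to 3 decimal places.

1.635

Values: 0, 1, 2, 3, 4
Σfx = 22×0 + 15×1 + 19×2 + 4×3 + 14×4 = 121
n = Σf = 74
Mean = 121 / 74 = 1.6351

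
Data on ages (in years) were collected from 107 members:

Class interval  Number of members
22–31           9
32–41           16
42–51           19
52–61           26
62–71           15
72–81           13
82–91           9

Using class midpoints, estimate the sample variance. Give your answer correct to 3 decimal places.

Midpoints: 26.5, 36.5, 46.5, 56.5, 66.5, 76.5, 86.5
n = 107, Σfm = 5945.5, mean = 55.5654
Σfm² = 361470.75
Σf(m − x̄)² = Σfm² − (Σfm)²/n = 361470.75 − 5945.5²/107 = 31106.5421
Sample variance = 31106.5421 / 106 = 293.4579

293.458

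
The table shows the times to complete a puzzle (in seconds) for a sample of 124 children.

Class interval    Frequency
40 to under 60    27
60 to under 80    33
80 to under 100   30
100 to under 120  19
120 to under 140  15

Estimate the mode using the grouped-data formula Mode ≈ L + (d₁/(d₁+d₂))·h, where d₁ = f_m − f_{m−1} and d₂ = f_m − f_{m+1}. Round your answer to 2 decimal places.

Modal class: 60 to under 80 (highest frequency 33).
d₁ = 33 − 27 = 6, d₂ = 33 − 30 = 3
Mode ≈ 60 + (6/(6+3)) × 20 = 60 + 13.3333 = 73.3333

73.33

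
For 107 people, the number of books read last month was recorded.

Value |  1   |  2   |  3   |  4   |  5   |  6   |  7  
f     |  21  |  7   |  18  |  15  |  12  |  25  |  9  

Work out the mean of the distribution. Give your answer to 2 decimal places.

3.94

Values: 1, 2, 3, 4, 5, 6, 7
Σfx = 21×1 + 7×2 + 18×3 + 15×4 + 12×5 + 25×6 + 9×7 = 422
n = Σf = 107
Mean = 422 / 107 = 3.9439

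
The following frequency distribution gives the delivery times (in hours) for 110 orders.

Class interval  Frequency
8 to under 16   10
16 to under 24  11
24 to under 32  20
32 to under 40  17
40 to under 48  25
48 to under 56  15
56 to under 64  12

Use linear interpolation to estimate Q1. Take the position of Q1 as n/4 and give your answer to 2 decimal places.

Cumulative frequencies: 10, 21, 41, 58, 83, 98, 110
n = 110; position = n/4 = 27.5.
This falls in the class 24 to under 32: L = 24, F = 21, f = 20, h = 8.
Lower quartile ≈ 24 + ((27.5 − 21) / 20) × 8 = 26.6000

26.60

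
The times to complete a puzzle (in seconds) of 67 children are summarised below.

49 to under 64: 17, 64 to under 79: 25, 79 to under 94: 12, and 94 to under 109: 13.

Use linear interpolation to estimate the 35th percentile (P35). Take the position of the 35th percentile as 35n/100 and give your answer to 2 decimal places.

Cumulative frequencies: 17, 42, 54, 67
n = 67; position = 35n/100 = 23.45.
This falls in the class 64 to under 79: L = 64, F = 17, f = 25, h = 15.
35th percentile ≈ 64 + ((23.45 − 17) / 25) × 15 = 67.8700

67.87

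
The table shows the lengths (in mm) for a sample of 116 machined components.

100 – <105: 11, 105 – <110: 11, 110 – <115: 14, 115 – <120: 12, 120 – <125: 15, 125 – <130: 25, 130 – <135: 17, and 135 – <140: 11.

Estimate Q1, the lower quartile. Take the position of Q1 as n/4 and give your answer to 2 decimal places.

Cumulative frequencies: 11, 22, 36, 48, 63, 88, 105, 116
n = 116; position = n/4 = 29.
This falls in the class 110 – <115: L = 110, F = 22, f = 14, h = 5.
Lower quartile ≈ 110 + ((29 − 22) / 14) × 5 = 112.5000

112.50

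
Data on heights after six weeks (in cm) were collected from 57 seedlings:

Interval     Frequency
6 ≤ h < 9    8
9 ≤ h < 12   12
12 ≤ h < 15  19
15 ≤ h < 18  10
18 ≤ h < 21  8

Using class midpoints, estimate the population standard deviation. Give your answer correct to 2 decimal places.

Midpoints: 7.5, 10.5, 13.5, 16.5, 19.5
n = 57, Σfm = 763.5, mean = 13.3947
Σfm² = 11000.25
Σf(m − x̄)² = Σfm² − (Σfm)²/n = 11000.25 − 763.5²/57 = 773.3684
Population variance = 773.3684 / 57 = 13.5679
Standard deviation = √13.5679 = 3.6835

3.68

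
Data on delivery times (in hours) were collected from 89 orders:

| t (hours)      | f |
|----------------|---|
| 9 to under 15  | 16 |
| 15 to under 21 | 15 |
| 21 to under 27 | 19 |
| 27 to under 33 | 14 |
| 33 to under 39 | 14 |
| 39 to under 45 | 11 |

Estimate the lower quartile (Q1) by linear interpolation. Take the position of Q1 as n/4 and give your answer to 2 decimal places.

17.50

Cumulative frequencies: 16, 31, 50, 64, 78, 89
n = 89; position = n/4 = 22.25.
This falls in the class 15 to under 21: L = 15, F = 16, f = 15, h = 6.
Lower quartile ≈ 15 + ((22.25 − 16) / 15) × 6 = 17.5000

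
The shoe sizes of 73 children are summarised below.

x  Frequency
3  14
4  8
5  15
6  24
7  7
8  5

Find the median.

Cumulative frequencies: 14, 22, 37, 61, 68, 73
n = 73, so the median is the value in position (n+1)/2 = 37.
Position 37 falls at value 5.

5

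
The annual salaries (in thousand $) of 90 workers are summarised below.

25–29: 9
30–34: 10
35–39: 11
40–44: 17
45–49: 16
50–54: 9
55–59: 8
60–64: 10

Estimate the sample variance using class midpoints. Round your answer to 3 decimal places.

Midpoints: 27, 32, 37, 42, 47, 52, 57, 62
n = 90, Σfm = 3980, mean = 44.2222
Σfm² = 185960
Σf(m − x̄)² = Σfm² − (Σfm)²/n = 185960 − 3980²/90 = 9955.5556
Sample variance = 9955.5556 / 89 = 111.8602

111.860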